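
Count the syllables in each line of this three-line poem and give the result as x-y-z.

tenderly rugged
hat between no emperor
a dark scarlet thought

Line 1: tenderly (3), rugged (2) → 5
Line 2: hat (1), between (2), no (1), emperor (3) → 7
Line 3: a (1), dark (1), scarlet (2), thought (1) → 5

5-7-5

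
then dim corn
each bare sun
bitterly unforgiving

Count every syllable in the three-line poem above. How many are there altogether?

13

Line 1: then (1), dim (1), corn (1) → 3
Line 2: each (1), bare (1), sun (1) → 3
Line 3: bitterly (3), unforgiving (4) → 7
Total: 3 + 3 + 7 = 13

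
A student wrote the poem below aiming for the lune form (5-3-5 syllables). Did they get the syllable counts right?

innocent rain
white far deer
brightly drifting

Line 1: innocent (3), rain (1) → 4 (expected 5)
Line 2: white (1), far (1), deer (1) → 3 ✓
Line 3: brightly (2), drifting (2) → 4 (expected 5)

No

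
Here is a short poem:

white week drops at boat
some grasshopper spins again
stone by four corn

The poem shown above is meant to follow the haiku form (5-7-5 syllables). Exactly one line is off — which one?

Line 1: white(1) + week(1) + drops(1) + at(1) + boat(1) = 5 ✓
Line 2: some(1) + grasshopper(3) + spins(1) + again(2) = 7 ✓
Line 3: stone(1) + by(1) + four(1) + corn(1) = 4 (expected 5)

Line 3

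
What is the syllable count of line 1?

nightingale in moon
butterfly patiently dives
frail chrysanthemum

5

Line 1: "nightingale in moon": 3+1+1 = 5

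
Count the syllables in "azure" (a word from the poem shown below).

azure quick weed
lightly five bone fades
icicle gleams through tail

2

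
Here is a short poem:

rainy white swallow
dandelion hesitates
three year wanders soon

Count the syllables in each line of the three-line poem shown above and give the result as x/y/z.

Line 1: "rainy white swallow": 2+1+2 = 5
Line 2: "dandelion hesitates": 4+3 = 7
Line 3: "three year wanders soon": 1+1+2+1 = 5

5/7/5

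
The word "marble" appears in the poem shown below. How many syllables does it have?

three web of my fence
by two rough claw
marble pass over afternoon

"marble" has 2 syllables.

2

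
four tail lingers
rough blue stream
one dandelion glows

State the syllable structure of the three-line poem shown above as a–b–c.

Line 1: four (1), tail (1), lingers (2) → 4
Line 2: rough (1), blue (1), stream (1) → 3
Line 3: one (1), dandelion (4), glows (1) → 6

4–3–6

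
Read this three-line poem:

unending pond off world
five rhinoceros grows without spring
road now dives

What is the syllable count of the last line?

The last line: road(1) + now(1) + dives(1) = 3

3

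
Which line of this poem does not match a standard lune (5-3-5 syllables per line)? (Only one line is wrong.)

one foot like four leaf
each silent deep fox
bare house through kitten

The second line

Line 1: one(1) + foot(1) + like(1) + four(1) + leaf(1) = 5 ✓
Line 2: each(1) + silent(2) + deep(1) + fox(1) = 5 (expected 3)
Line 3: bare(1) + house(1) + through(1) + kitten(2) = 5 ✓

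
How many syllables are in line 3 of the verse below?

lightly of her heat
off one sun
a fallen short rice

5

Line 3: "a fallen short rice": 1+2+1+1 = 5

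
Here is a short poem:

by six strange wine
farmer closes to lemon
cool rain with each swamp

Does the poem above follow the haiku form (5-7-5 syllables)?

No

Line 1: by (1), six (1), strange (1), wine (1) → 4 (expected 5)
Line 2: farmer (2), closes (2), to (1), lemon (2) → 7 ✓
Line 3: cool (1), rain (1), with (1), each (1), swamp (1) → 5 ✓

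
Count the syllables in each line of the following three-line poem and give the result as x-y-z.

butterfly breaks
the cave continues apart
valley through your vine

Line 1: butterfly(3) + breaks(1) = 4
Line 2: the(1) + cave(1) + continues(3) + apart(2) = 7
Line 3: valley(2) + through(1) + your(1) + vine(1) = 5

4-7-5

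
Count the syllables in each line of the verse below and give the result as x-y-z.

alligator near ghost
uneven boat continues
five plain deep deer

Line 1: alligator (4), near (1), ghost (1) → 6
Line 2: uneven (3), boat (1), continues (3) → 7
Line 3: five (1), plain (1), deep (1), deer (1) → 4

6-7-4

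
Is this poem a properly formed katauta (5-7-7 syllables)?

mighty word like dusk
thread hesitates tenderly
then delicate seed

No

Line 1: "mighty word like dusk": 2+1+1+1 = 5 ✓
Line 2: "thread hesitates tenderly": 1+3+3 = 7 ✓
Line 3: "then delicate seed": 1+3+1 = 5 (expected 7)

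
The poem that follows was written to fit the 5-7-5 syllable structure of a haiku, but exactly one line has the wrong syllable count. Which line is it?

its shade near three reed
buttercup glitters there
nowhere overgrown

Line 1: "its shade near three reed": 1+1+1+1+1 = 5 ✓
Line 2: "buttercup glitters there": 3+2+1 = 6 (expected 7)
Line 3: "nowhere overgrown": 2+3 = 5 ✓

Line 2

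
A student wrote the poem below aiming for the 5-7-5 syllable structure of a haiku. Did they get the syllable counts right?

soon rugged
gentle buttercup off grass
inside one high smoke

No

Line 1: "soon rugged": 1+2 = 3 (expected 5)
Line 2: "gentle buttercup off grass": 2+3+1+1 = 7 ✓
Line 3: "inside one high smoke": 2+1+1+1 = 5 ✓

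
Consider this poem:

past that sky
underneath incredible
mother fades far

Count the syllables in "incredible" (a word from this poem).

4

"incredible" has 4 syllables.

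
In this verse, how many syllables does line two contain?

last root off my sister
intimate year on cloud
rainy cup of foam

Line two: intimate(3) + year(1) + on(1) + cloud(1) = 6

6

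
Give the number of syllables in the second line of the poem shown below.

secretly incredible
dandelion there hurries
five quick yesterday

The second line: dandelion (4), there (1), hurries (2) → 7

7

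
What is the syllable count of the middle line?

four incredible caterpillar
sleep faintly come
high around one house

The middle line: sleep (1), faintly (2), come (1) → 4

4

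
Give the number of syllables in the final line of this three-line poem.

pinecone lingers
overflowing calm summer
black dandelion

The final line: black(1) + dandelion(4) = 5

5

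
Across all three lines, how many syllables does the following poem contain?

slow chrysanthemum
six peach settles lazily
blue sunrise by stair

Line 1: slow (1), chrysanthemum (4) → 5
Line 2: six (1), peach (1), settles (2), lazily (3) → 7
Line 3: blue (1), sunrise (2), by (1), stair (1) → 5
Total: 5 + 7 + 5 = 17

17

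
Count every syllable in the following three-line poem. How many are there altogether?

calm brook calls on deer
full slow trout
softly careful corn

13

Line 1: calm(1) + brook(1) + calls(1) + on(1) + deer(1) = 5
Line 2: full(1) + slow(1) + trout(1) = 3
Line 3: softly(2) + careful(2) + corn(1) = 5
Total: 5 + 3 + 5 = 13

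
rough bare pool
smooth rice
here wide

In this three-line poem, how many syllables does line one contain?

3

Line one: "rough bare pool": 1+1+1 = 3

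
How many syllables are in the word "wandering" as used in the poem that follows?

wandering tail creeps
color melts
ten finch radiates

3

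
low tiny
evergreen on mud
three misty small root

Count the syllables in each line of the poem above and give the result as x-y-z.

3-5-5

Line 1: low (1), tiny (2) → 3
Line 2: evergreen (3), on (1), mud (1) → 5
Line 3: three (1), misty (2), small (1), root (1) → 5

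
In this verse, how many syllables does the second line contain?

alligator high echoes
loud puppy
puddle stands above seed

3

The second line: "loud puppy": 1+2 = 3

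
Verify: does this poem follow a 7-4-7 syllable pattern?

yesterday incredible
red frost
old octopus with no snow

Line 1: "yesterday incredible": 3+4 = 7 ✓
Line 2: "red frost": 1+1 = 2 (expected 4)
Line 3: "old octopus with no snow": 1+3+1+1+1 = 7 ✓

No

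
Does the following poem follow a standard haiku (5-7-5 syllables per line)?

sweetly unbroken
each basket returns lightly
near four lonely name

Line 1: "sweetly unbroken": 2+3 = 5 ✓
Line 2: "each basket returns lightly": 1+2+2+2 = 7 ✓
Line 3: "near four lonely name": 1+1+2+1 = 5 ✓

Yes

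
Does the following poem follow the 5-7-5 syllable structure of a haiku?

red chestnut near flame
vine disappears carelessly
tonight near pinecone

Yes

Line 1: red(1) + chestnut(2) + near(1) + flame(1) = 5 ✓
Line 2: vine(1) + disappears(3) + carelessly(3) = 7 ✓
Line 3: tonight(2) + near(1) + pinecone(2) = 5 ✓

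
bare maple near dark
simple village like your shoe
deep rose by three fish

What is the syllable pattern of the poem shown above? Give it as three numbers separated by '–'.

Line 1: bare (1), maple (2), near (1), dark (1) → 5
Line 2: simple (2), village (2), like (1), your (1), shoe (1) → 7
Line 3: deep (1), rose (1), by (1), three (1), fish (1) → 5

5–7–5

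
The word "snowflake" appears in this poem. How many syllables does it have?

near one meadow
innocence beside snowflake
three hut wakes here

2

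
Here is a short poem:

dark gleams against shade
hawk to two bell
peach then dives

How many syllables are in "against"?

"against" has 2 syllables.

2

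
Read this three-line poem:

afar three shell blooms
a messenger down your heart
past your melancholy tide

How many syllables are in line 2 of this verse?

7

Line 2: "a messenger down your heart": 1+3+1+1+1 = 7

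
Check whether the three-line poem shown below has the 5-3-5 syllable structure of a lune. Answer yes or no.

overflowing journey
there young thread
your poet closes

No

Line 1: overflowing (4), journey (2) → 6 (expected 5)
Line 2: there (1), young (1), thread (1) → 3 ✓
Line 3: your (1), poet (2), closes (2) → 5 ✓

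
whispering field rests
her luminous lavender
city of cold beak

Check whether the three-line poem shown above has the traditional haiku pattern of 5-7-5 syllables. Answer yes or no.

Yes

Line 1: whispering(3) + field(1) + rests(1) = 5 ✓
Line 2: her(1) + luminous(3) + lavender(3) = 7 ✓
Line 3: city(2) + of(1) + cold(1) + beak(1) = 5 ✓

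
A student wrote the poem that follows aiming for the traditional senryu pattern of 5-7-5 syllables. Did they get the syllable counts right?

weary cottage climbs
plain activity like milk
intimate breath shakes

Yes

Line 1: weary (2), cottage (2), climbs (1) → 5 ✓
Line 2: plain (1), activity (4), like (1), milk (1) → 7 ✓
Line 3: intimate (3), breath (1), shakes (1) → 5 ✓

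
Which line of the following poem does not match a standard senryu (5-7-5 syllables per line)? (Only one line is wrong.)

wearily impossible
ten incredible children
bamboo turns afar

Line 1: "wearily impossible": 3+4 = 7 (expected 5)
Line 2: "ten incredible children": 1+4+2 = 7 ✓
Line 3: "bamboo turns afar": 2+1+2 = 5 ✓

Line 1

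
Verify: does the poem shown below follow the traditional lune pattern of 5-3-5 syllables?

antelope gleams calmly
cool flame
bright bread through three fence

No

Line 1: "antelope gleams calmly": 3+1+2 = 6 (expected 5)
Line 2: "cool flame": 1+1 = 2 (expected 3)
Line 3: "bright bread through three fence": 1+1+1+1+1 = 5 ✓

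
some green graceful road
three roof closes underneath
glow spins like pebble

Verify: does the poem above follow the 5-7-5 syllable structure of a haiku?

Line 1: "some green graceful road": 1+1+2+1 = 5 ✓
Line 2: "three roof closes underneath": 1+1+2+3 = 7 ✓
Line 3: "glow spins like pebble": 1+1+1+2 = 5 ✓

Yes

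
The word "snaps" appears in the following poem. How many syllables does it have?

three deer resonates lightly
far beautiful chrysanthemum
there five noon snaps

1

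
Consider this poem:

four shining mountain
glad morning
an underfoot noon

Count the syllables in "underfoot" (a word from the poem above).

3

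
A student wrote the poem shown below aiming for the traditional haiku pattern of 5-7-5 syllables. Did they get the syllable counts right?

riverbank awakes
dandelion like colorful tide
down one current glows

Line 1: riverbank(3) + awakes(2) = 5 ✓
Line 2: dandelion(4) + like(1) + colorful(3) + tide(1) = 9 (expected 7)
Line 3: down(1) + one(1) + current(2) + glows(1) = 5 ✓

No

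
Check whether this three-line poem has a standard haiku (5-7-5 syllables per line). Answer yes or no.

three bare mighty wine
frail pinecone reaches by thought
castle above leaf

Yes

Line 1: three(1) + bare(1) + mighty(2) + wine(1) = 5 ✓
Line 2: frail(1) + pinecone(2) + reaches(2) + by(1) + thought(1) = 7 ✓
Line 3: castle(2) + above(2) + leaf(1) = 5 ✓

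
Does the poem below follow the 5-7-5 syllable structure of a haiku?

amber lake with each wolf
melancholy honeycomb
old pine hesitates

Line 1: amber (2), lake (1), with (1), each (1), wolf (1) → 6 (expected 5)
Line 2: melancholy (4), honeycomb (3) → 7 ✓
Line 3: old (1), pine (1), hesitates (3) → 5 ✓

No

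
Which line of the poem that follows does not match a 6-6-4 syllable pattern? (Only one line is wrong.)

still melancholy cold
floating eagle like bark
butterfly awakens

Line 1: still (1), melancholy (4), cold (1) → 6 ✓
Line 2: floating (2), eagle (2), like (1), bark (1) → 6 ✓
Line 3: butterfly (3), awakens (3) → 6 (expected 4)

The third line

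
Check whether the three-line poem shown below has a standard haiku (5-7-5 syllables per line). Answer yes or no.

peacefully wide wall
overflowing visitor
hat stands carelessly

Line 1: peacefully (3), wide (1), wall (1) → 5 ✓
Line 2: overflowing (4), visitor (3) → 7 ✓
Line 3: hat (1), stands (1), carelessly (3) → 5 ✓

Yes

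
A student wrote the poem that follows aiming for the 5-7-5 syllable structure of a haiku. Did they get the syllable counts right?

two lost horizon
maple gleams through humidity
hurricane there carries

No

Line 1: two(1) + lost(1) + horizon(3) = 5 ✓
Line 2: maple(2) + gleams(1) + through(1) + humidity(4) = 8 (expected 7)
Line 3: hurricane(3) + there(1) + carries(2) = 6 (expected 5)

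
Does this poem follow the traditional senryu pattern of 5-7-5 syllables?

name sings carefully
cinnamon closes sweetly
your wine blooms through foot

Yes

Line 1: name(1) + sings(1) + carefully(3) = 5 ✓
Line 2: cinnamon(3) + closes(2) + sweetly(2) = 7 ✓
Line 3: your(1) + wine(1) + blooms(1) + through(1) + foot(1) = 5 ✓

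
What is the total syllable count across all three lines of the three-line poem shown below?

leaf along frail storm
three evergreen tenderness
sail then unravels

Line 1: leaf (1), along (2), frail (1), storm (1) → 5
Line 2: three (1), evergreen (3), tenderness (3) → 7
Line 3: sail (1), then (1), unravels (3) → 5
Total: 5 + 7 + 5 = 17

17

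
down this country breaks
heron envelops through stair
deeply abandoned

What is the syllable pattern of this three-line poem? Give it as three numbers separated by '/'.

5/7/5

Line 1: down (1), this (1), country (2), breaks (1) → 5
Line 2: heron (2), envelops (3), through (1), stair (1) → 7
Line 3: deeply (2), abandoned (3) → 5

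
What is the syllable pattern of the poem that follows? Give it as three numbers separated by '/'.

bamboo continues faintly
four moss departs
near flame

7/4/2

Line 1: bamboo (2), continues (3), faintly (2) → 7
Line 2: four (1), moss (1), departs (2) → 4
Line 3: near (1), flame (1) → 2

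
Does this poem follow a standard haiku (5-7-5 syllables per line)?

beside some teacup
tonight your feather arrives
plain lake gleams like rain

Yes

Line 1: "beside some teacup": 2+1+2 = 5 ✓
Line 2: "tonight your feather arrives": 2+1+2+2 = 7 ✓
Line 3: "plain lake gleams like rain": 1+1+1+1+1 = 5 ✓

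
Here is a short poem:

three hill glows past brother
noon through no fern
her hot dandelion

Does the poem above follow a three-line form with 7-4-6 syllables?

No

Line 1: "three hill glows past brother": 1+1+1+1+2 = 6 (expected 7)
Line 2: "noon through no fern": 1+1+1+1 = 4 ✓
Line 3: "her hot dandelion": 1+1+4 = 6 ✓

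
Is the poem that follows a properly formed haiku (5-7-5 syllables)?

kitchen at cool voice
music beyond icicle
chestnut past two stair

Yes

Line 1: kitchen (2), at (1), cool (1), voice (1) → 5 ✓
Line 2: music (2), beyond (2), icicle (3) → 7 ✓
Line 3: chestnut (2), past (1), two (1), stair (1) → 5 ✓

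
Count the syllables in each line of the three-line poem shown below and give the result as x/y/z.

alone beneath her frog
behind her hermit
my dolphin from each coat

6/5/6

Line 1: "alone beneath her frog": 2+2+1+1 = 6
Line 2: "behind her hermit": 2+1+2 = 5
Line 3: "my dolphin from each coat": 1+2+1+1+1 = 6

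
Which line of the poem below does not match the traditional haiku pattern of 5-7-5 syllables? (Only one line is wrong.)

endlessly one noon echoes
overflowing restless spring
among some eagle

Line 1: "endlessly one noon echoes": 3+1+1+2 = 7 (expected 5)
Line 2: "overflowing restless spring": 4+2+1 = 7 ✓
Line 3: "among some eagle": 2+1+2 = 5 ✓

Line 1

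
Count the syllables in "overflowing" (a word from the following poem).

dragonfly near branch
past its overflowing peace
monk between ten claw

4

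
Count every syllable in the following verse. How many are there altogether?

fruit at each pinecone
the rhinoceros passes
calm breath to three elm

17

Line 1: "fruit at each pinecone": 1+1+1+2 = 5
Line 2: "the rhinoceros passes": 1+4+2 = 7
Line 3: "calm breath to three elm": 1+1+1+1+1 = 5
Total: 5 + 7 + 5 = 17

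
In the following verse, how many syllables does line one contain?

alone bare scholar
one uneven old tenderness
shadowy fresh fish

Line one: "alone bare scholar": 2+1+2 = 5

5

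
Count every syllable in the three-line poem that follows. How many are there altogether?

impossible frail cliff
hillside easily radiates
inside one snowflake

Line 1: impossible(4) + frail(1) + cliff(1) = 6
Line 2: hillside(2) + easily(3) + radiates(3) = 8
Line 3: inside(2) + one(1) + snowflake(2) = 5
Total: 6 + 8 + 5 = 19

19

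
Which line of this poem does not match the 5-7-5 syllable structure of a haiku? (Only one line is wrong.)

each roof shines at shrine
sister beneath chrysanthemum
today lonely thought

Line 1: each(1) + roof(1) + shines(1) + at(1) + shrine(1) = 5 ✓
Line 2: sister(2) + beneath(2) + chrysanthemum(4) = 8 (expected 7)
Line 3: today(2) + lonely(2) + thought(1) = 5 ✓

The second line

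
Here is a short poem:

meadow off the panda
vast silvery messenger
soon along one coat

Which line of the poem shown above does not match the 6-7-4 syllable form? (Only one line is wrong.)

The third line

Line 1: meadow(2) + off(1) + the(1) + panda(2) = 6 ✓
Line 2: vast(1) + silvery(3) + messenger(3) = 7 ✓
Line 3: soon(1) + along(2) + one(1) + coat(1) = 5 (expected 4)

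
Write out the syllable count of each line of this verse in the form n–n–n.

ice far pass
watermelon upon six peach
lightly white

Line 1: ice(1) + far(1) + pass(1) = 3
Line 2: watermelon(4) + upon(2) + six(1) + peach(1) = 8
Line 3: lightly(2) + white(1) = 3

3–8–3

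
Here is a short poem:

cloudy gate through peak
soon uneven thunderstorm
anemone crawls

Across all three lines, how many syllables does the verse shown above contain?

Line 1: "cloudy gate through peak": 2+1+1+1 = 5
Line 2: "soon uneven thunderstorm": 1+3+3 = 7
Line 3: "anemone crawls": 4+1 = 5
Total: 5 + 7 + 5 = 17

17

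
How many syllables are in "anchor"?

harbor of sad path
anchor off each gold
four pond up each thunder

2

"anchor" has 2 syllables.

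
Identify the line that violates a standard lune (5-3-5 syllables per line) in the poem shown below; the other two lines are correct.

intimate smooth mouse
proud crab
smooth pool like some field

Line 2

Line 1: "intimate smooth mouse": 3+1+1 = 5 ✓
Line 2: "proud crab": 1+1 = 2 (expected 3)
Line 3: "smooth pool like some field": 1+1+1+1+1 = 5 ✓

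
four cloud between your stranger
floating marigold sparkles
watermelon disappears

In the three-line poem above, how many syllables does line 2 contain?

7

Line 2: "floating marigold sparkles": 2+3+2 = 7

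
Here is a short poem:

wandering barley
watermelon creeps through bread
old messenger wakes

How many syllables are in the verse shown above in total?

17

Line 1: "wandering barley": 3+2 = 5
Line 2: "watermelon creeps through bread": 4+1+1+1 = 7
Line 3: "old messenger wakes": 1+3+1 = 5
Total: 5 + 7 + 5 = 17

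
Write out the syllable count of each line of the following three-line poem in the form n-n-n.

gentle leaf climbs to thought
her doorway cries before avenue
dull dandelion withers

6-9-7

Line 1: gentle (2), leaf (1), climbs (1), to (1), thought (1) → 6
Line 2: her (1), doorway (2), cries (1), before (2), avenue (3) → 9
Line 3: dull (1), dandelion (4), withers (2) → 7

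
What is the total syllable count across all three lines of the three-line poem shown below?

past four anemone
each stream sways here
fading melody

Line 1: "past four anemone": 1+1+4 = 6
Line 2: "each stream sways here": 1+1+1+1 = 4
Line 3: "fading melody": 2+3 = 5
Total: 6 + 4 + 5 = 15

15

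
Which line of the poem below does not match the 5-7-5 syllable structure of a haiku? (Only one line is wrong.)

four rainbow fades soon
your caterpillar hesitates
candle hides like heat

Line 2

Line 1: four(1) + rainbow(2) + fades(1) + soon(1) = 5 ✓
Line 2: your(1) + caterpillar(4) + hesitates(3) = 8 (expected 7)
Line 3: candle(2) + hides(1) + like(1) + heat(1) = 5 ✓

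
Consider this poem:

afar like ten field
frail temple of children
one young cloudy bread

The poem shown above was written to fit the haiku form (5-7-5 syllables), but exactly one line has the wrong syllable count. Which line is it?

Line 2

Line 1: afar (2), like (1), ten (1), field (1) → 5 ✓
Line 2: frail (1), temple (2), of (1), children (2) → 6 (expected 7)
Line 3: one (1), young (1), cloudy (2), bread (1) → 5 ✓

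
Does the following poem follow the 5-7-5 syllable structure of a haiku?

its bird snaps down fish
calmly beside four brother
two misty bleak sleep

Line 1: "its bird snaps down fish": 1+1+1+1+1 = 5 ✓
Line 2: "calmly beside four brother": 2+2+1+2 = 7 ✓
Line 3: "two misty bleak sleep": 1+2+1+1 = 5 ✓

Yes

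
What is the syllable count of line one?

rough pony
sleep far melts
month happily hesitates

Line one: rough(1) + pony(2) = 3

3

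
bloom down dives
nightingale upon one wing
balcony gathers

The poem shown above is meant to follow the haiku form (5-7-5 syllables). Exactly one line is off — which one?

Line 1: "bloom down dives": 1+1+1 = 3 (expected 5)
Line 2: "nightingale upon one wing": 3+2+1+1 = 7 ✓
Line 3: "balcony gathers": 3+2 = 5 ✓

Line 1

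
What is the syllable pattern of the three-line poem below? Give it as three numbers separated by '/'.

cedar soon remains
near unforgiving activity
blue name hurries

5/9/4

Line 1: "cedar soon remains": 2+1+2 = 5
Line 2: "near unforgiving activity": 1+4+4 = 9
Line 3: "blue name hurries": 1+1+2 = 4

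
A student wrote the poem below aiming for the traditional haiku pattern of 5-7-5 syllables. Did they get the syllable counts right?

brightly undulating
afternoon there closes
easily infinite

No

Line 1: brightly(2) + undulating(4) = 6 (expected 5)
Line 2: afternoon(3) + there(1) + closes(2) = 6 (expected 7)
Line 3: easily(3) + infinite(3) = 6 (expected 5)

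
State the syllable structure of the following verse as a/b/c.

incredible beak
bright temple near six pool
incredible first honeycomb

5/6/8

Line 1: "incredible beak": 4+1 = 5
Line 2: "bright temple near six pool": 1+2+1+1+1 = 6
Line 3: "incredible first honeycomb": 4+1+3 = 8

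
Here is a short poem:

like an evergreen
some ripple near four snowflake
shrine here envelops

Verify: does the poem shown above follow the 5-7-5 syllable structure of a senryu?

Yes

Line 1: like (1), an (1), evergreen (3) → 5 ✓
Line 2: some (1), ripple (2), near (1), four (1), snowflake (2) → 7 ✓
Line 3: shrine (1), here (1), envelops (3) → 5 ✓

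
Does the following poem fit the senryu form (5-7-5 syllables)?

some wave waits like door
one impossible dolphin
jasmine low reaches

Yes

Line 1: some (1), wave (1), waits (1), like (1), door (1) → 5 ✓
Line 2: one (1), impossible (4), dolphin (2) → 7 ✓
Line 3: jasmine (2), low (1), reaches (2) → 5 ✓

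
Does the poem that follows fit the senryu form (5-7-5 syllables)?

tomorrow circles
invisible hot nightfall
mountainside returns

Line 1: tomorrow (3), circles (2) → 5 ✓
Line 2: invisible (4), hot (1), nightfall (2) → 7 ✓
Line 3: mountainside (3), returns (2) → 5 ✓

Yes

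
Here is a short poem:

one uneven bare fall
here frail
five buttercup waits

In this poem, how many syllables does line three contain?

Line three: "five buttercup waits": 1+3+1 = 5

5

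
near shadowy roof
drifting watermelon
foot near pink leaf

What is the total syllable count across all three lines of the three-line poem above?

Line 1: near (1), shadowy (3), roof (1) → 5
Line 2: drifting (2), watermelon (4) → 6
Line 3: foot (1), near (1), pink (1), leaf (1) → 4
Total: 5 + 6 + 4 = 15

15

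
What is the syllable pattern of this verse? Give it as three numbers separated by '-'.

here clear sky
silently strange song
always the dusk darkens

3-5-6

Line 1: here(1) + clear(1) + sky(1) = 3
Line 2: silently(3) + strange(1) + song(1) = 5
Line 3: always(2) + the(1) + dusk(1) + darkens(2) = 6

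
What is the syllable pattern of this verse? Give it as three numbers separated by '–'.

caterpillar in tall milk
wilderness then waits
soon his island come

7–5–5

Line 1: caterpillar(4) + in(1) + tall(1) + milk(1) = 7
Line 2: wilderness(3) + then(1) + waits(1) = 5
Line 3: soon(1) + his(1) + island(2) + come(1) = 5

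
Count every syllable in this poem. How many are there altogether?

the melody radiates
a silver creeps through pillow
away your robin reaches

21

Line 1: "the melody radiates": 1+3+3 = 7
Line 2: "a silver creeps through pillow": 1+2+1+1+2 = 7
Line 3: "away your robin reaches": 2+1+2+2 = 7
Total: 7 + 7 + 7 = 21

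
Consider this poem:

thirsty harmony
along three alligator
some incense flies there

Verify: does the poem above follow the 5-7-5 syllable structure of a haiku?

Line 1: thirsty(2) + harmony(3) = 5 ✓
Line 2: along(2) + three(1) + alligator(4) = 7 ✓
Line 3: some(1) + incense(2) + flies(1) + there(1) = 5 ✓

Yes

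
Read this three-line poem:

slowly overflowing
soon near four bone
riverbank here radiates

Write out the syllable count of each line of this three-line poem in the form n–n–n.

Line 1: "slowly overflowing": 2+4 = 6
Line 2: "soon near four bone": 1+1+1+1 = 4
Line 3: "riverbank here radiates": 3+1+3 = 7

6–4–7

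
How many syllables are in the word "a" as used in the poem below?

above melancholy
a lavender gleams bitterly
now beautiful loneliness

1

"a" has 1 syllable.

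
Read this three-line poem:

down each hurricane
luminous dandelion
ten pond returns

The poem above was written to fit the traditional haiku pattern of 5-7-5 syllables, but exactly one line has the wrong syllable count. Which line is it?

The third line

Line 1: "down each hurricane": 1+1+3 = 5 ✓
Line 2: "luminous dandelion": 3+4 = 7 ✓
Line 3: "ten pond returns": 1+1+2 = 4 (expected 5)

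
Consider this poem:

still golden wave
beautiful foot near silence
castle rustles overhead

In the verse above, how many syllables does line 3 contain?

Line 3: "castle rustles overhead": 2+2+3 = 7

7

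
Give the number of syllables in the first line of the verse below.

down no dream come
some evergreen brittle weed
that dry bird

The first line: "down no dream come": 1+1+1+1 = 4

4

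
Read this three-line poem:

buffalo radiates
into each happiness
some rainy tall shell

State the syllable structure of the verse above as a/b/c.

6/6/5

Line 1: buffalo(3) + radiates(3) = 6
Line 2: into(2) + each(1) + happiness(3) = 6
Line 3: some(1) + rainy(2) + tall(1) + shell(1) = 5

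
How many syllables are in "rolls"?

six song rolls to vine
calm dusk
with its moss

1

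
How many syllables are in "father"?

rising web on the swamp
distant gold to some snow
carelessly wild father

2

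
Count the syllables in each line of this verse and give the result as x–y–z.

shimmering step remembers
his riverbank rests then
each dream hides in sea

7–6–5

Line 1: shimmering(3) + step(1) + remembers(3) = 7
Line 2: his(1) + riverbank(3) + rests(1) + then(1) = 6
Line 3: each(1) + dream(1) + hides(1) + in(1) + sea(1) = 5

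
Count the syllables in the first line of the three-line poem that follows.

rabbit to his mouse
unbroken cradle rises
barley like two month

5

The first line: "rabbit to his mouse": 2+1+1+1 = 5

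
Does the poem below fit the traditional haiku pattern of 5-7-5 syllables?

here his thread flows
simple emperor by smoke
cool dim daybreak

No

Line 1: here(1) + his(1) + thread(1) + flows(1) = 4 (expected 5)
Line 2: simple(2) + emperor(3) + by(1) + smoke(1) = 7 ✓
Line 3: cool(1) + dim(1) + daybreak(2) = 4 (expected 5)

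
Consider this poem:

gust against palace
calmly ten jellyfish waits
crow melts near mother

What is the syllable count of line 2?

Line 2: "calmly ten jellyfish waits": 2+1+3+1 = 7

7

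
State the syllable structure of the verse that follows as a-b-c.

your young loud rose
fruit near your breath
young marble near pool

Line 1: your(1) + young(1) + loud(1) + rose(1) = 4
Line 2: fruit(1) + near(1) + your(1) + breath(1) = 4
Line 3: young(1) + marble(2) + near(1) + pool(1) = 5

4-4-5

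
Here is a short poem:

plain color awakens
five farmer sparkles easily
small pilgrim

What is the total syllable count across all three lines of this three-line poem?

17

Line 1: "plain color awakens": 1+2+3 = 6
Line 2: "five farmer sparkles easily": 1+2+2+3 = 8
Line 3: "small pilgrim": 1+2 = 3
Total: 6 + 8 + 3 = 17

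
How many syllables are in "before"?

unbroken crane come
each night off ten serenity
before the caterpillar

"before" has 2 syllables.

2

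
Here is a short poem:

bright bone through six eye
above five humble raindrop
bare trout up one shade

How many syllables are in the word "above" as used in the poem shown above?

"above" has 2 syllables.

2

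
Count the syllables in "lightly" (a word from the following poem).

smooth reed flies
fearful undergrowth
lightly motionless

2

"lightly" has 2 syllables.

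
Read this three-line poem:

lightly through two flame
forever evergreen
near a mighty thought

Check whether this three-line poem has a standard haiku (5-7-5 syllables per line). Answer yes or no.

No

Line 1: lightly(2) + through(1) + two(1) + flame(1) = 5 ✓
Line 2: forever(3) + evergreen(3) = 6 (expected 7)
Line 3: near(1) + a(1) + mighty(2) + thought(1) = 5 ✓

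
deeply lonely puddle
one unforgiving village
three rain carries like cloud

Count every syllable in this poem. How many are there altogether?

Line 1: "deeply lonely puddle": 2+2+2 = 6
Line 2: "one unforgiving village": 1+4+2 = 7
Line 3: "three rain carries like cloud": 1+1+2+1+1 = 6
Total: 6 + 7 + 6 = 19

19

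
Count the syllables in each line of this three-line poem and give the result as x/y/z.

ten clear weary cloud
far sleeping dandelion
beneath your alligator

5/7/7

Line 1: "ten clear weary cloud": 1+1+2+1 = 5
Line 2: "far sleeping dandelion": 1+2+4 = 7
Line 3: "beneath your alligator": 2+1+4 = 7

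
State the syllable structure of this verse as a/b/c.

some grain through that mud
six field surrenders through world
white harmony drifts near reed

Line 1: "some grain through that mud": 1+1+1+1+1 = 5
Line 2: "six field surrenders through world": 1+1+3+1+1 = 7
Line 3: "white harmony drifts near reed": 1+3+1+1+1 = 7

5/7/7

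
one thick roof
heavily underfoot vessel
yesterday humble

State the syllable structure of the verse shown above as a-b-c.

Line 1: one(1) + thick(1) + roof(1) = 3
Line 2: heavily(3) + underfoot(3) + vessel(2) = 8
Line 3: yesterday(3) + humble(2) = 5

3-8-5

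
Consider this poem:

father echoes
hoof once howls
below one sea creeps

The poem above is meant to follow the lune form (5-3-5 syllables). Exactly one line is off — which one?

Line 1: father(2) + echoes(2) = 4 (expected 5)
Line 2: hoof(1) + once(1) + howls(1) = 3 ✓
Line 3: below(2) + one(1) + sea(1) + creeps(1) = 5 ✓

Line 1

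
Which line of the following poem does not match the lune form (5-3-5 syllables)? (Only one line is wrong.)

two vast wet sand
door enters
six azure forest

Line 1: "two vast wet sand": 1+1+1+1 = 4 (expected 5)
Line 2: "door enters": 1+2 = 3 ✓
Line 3: "six azure forest": 1+2+2 = 5 ✓

Line 1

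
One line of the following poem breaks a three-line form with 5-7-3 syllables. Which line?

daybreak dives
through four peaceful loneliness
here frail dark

The first line

Line 1: "daybreak dives": 2+1 = 3 (expected 5)
Line 2: "through four peaceful loneliness": 1+1+2+3 = 7 ✓
Line 3: "here frail dark": 1+1+1 = 3 ✓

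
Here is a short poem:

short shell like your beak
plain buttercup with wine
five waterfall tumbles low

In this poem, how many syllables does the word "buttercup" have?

3

"buttercup" has 3 syllables.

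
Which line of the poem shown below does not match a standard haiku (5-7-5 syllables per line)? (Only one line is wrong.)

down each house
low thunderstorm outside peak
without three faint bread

Line 1: "down each house": 1+1+1 = 3 (expected 5)
Line 2: "low thunderstorm outside peak": 1+3+2+1 = 7 ✓
Line 3: "without three faint bread": 2+1+1+1 = 5 ✓

Line 1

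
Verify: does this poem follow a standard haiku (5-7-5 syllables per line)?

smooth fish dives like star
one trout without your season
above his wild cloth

Yes

Line 1: smooth (1), fish (1), dives (1), like (1), star (1) → 5 ✓
Line 2: one (1), trout (1), without (2), your (1), season (2) → 7 ✓
Line 3: above (2), his (1), wild (1), cloth (1) → 5 ✓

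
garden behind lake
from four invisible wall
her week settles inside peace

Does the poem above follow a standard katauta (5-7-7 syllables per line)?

Line 1: "garden behind lake": 2+2+1 = 5 ✓
Line 2: "from four invisible wall": 1+1+4+1 = 7 ✓
Line 3: "her week settles inside peace": 1+1+2+2+1 = 7 ✓

Yes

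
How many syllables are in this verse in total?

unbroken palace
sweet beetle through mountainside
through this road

15

Line 1: unbroken (3), palace (2) → 5
Line 2: sweet (1), beetle (2), through (1), mountainside (3) → 7
Line 3: through (1), this (1), road (1) → 3
Total: 5 + 7 + 3 = 15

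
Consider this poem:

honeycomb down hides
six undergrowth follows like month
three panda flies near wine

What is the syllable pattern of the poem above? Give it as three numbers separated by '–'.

5–8–6

Line 1: honeycomb (3), down (1), hides (1) → 5
Line 2: six (1), undergrowth (3), follows (2), like (1), month (1) → 8
Line 3: three (1), panda (2), flies (1), near (1), wine (1) → 6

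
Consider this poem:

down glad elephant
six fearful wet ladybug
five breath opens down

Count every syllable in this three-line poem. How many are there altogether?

17

Line 1: down(1) + glad(1) + elephant(3) = 5
Line 2: six(1) + fearful(2) + wet(1) + ladybug(3) = 7
Line 3: five(1) + breath(1) + opens(2) + down(1) = 5
Total: 5 + 7 + 5 = 17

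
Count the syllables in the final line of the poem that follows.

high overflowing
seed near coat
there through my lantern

5

The final line: there (1), through (1), my (1), lantern (2) → 5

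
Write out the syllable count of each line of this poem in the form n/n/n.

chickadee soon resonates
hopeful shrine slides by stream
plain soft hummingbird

7/6/5

Line 1: "chickadee soon resonates": 3+1+3 = 7
Line 2: "hopeful shrine slides by stream": 2+1+1+1+1 = 6
Line 3: "plain soft hummingbird": 1+1+3 = 5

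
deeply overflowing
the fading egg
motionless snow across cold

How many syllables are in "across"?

2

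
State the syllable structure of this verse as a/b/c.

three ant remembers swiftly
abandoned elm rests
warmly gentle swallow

Line 1: three (1), ant (1), remembers (3), swiftly (2) → 7
Line 2: abandoned (3), elm (1), rests (1) → 5
Line 3: warmly (2), gentle (2), swallow (2) → 6

7/5/6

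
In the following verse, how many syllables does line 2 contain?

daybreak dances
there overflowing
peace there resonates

5

Line 2: there(1) + overflowing(4) = 5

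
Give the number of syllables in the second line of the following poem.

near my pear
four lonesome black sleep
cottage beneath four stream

5

The second line: four (1), lonesome (2), black (1), sleep (1) → 5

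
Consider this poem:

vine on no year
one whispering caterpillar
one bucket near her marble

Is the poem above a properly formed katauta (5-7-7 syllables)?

Line 1: "vine on no year": 1+1+1+1 = 4 (expected 5)
Line 2: "one whispering caterpillar": 1+3+4 = 8 (expected 7)
Line 3: "one bucket near her marble": 1+2+1+1+2 = 7 ✓

No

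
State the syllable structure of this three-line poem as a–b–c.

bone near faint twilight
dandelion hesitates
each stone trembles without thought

5–7–7

Line 1: bone (1), near (1), faint (1), twilight (2) → 5
Line 2: dandelion (4), hesitates (3) → 7
Line 3: each (1), stone (1), trembles (2), without (2), thought (1) → 7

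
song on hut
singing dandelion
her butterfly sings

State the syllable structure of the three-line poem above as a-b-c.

3-6-5

Line 1: song(1) + on(1) + hut(1) = 3
Line 2: singing(2) + dandelion(4) = 6
Line 3: her(1) + butterfly(3) + sings(1) = 5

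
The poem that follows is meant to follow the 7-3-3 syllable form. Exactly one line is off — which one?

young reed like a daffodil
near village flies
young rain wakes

The second line

Line 1: "young reed like a daffodil": 1+1+1+1+3 = 7 ✓
Line 2: "near village flies": 1+2+1 = 4 (expected 3)
Line 3: "young rain wakes": 1+1+1 = 3 ✓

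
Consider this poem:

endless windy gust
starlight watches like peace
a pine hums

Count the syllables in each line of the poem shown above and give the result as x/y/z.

5/6/3

Line 1: endless (2), windy (2), gust (1) → 5
Line 2: starlight (2), watches (2), like (1), peace (1) → 6
Line 3: a (1), pine (1), hums (1) → 3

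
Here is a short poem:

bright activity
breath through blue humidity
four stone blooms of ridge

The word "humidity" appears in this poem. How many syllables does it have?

4

"humidity" has 4 syllables.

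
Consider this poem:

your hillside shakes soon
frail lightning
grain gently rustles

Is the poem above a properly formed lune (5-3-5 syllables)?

Yes

Line 1: your (1), hillside (2), shakes (1), soon (1) → 5 ✓
Line 2: frail (1), lightning (2) → 3 ✓
Line 3: grain (1), gently (2), rustles (2) → 5 ✓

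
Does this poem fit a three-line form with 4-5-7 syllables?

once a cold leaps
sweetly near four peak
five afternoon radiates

Yes

Line 1: once(1) + a(1) + cold(1) + leaps(1) = 4 ✓
Line 2: sweetly(2) + near(1) + four(1) + peak(1) = 5 ✓
Line 3: five(1) + afternoon(3) + radiates(3) = 7 ✓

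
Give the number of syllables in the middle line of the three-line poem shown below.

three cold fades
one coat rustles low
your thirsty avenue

The middle line: "one coat rustles low": 1+1+2+1 = 5

5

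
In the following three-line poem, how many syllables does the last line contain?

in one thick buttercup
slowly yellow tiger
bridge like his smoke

The last line: bridge (1), like (1), his (1), smoke (1) → 4

4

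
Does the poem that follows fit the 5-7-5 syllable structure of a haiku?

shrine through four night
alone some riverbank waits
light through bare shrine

No

Line 1: "shrine through four night": 1+1+1+1 = 4 (expected 5)
Line 2: "alone some riverbank waits": 2+1+3+1 = 7 ✓
Line 3: "light through bare shrine": 1+1+1+1 = 4 (expected 5)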